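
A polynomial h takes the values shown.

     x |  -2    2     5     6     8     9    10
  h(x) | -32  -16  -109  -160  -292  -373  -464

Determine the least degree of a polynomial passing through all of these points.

Divided differences on the nodes -2, 2, 5, 6, 8, 9, 10:
  order 0: -32  -16  -109  -160  -292  -373  -464
  order 1: 4  -31  -51  -66  -81  -91
  order 2: -5  -5  -5  -5  -5
  order 3: 0  0  0  0
  order 4: 0  0  0
  order 5: 0  0
  order 6: 0
The order-2 divided differences are all -5 (nonzero) and every higher order vanishes, so the data lies on a polynomial of degree exactly 2.

2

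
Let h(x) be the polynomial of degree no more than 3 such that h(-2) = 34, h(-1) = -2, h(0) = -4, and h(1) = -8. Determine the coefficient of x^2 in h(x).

-1

Write h(x) = ax^3 + bx^2 + cx + d. Substituting each data point gives a linear system:
  -8a + 4b - 2c + d = 34
  -a + b - c + d = -2
  d = -4
  a + b + c + d = -8
Solving the system yields a = -6, b = -1, c = 3, d = -4.
So h(x) = -6x³ - x² + 3x - 4.
The coefficient of x^2 is -1.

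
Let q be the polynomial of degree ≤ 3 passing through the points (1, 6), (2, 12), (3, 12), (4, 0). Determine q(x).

q(x) = -x^3 + 3x^2 + 4x

Using the Lagrange interpolation formula with nodes 1, 2, 3, 4:
  L_0(x) = (x - 2)(x - 3)(x - 4) / -6
  L_1(x) = (x - 1)(x - 3)(x - 4) / 2
  L_2(x) = (x - 1)(x - 2)(x - 4) / -2
  L_3(x) = (x - 1)(x - 2)(x - 3) / 6
Then q(x) = 6·L_0(x) + 12·L_1(x) + 12·L_2(x) + 0·L_3(x).
Expanding and collecting terms gives q(x) = -x³ + 3x² + 4x.
Check: q(2) = 12. ✓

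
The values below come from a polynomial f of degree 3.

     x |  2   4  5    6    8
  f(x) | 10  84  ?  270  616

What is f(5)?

160

The 4 known points determine the degree-3 polynomial uniquely.
Write f(x) = ax^3 + bx^2 + cx + d. Substituting each data point gives a linear system:
  8a + 4b + 2c + d = 10
  64a + 16b + 4c + d = 84
  216a + 36b + 6c + d = 270
  512a + 64b + 8c + d = 616
Solving the system yields a = 1, b = 2, c = -3, d = 0.
So f(x) = x^3 + 2x^2 - 3x.
Then f(5) = 160.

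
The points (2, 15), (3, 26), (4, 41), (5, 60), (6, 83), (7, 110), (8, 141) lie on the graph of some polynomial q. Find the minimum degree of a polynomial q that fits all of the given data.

2

Forward differences of the values at u = 2, 3, 4, 5, 6, 7, 8:
  q  : 15  26  41  60  83  110  141
  Δ  : 11  15  19  23  27  31
  Δ^2: 4  4  4  4  4
  Δ^3: 0  0  0  0
  Δ^4: 0  0  0
  Δ^5: 0  0
  Δ^6: 0
The second differences are constant (4) and nonzero, while all higher differences vanish, so the minimal degree is 2.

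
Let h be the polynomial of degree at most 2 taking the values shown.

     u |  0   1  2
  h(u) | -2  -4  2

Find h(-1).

Forward differences of the values at u = 0, 1, 2:
  h  : -2  -4  2
  Δ  : -2  6
  Δ^2: 8
The second differences are constant, confirming degree 2.
Interpolating (Newton forward form) and evaluating at u = -1 gives h(-1) = 8.

8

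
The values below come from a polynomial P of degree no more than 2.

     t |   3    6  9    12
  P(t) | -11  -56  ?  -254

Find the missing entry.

The 3 known points determine the degree-2 polynomial uniquely.
Write P(t) = at^2 + bt + c. Substituting each data point gives a linear system:
  9a + 3b + c = -11
  36a + 6b + c = -56
  144a + 12b + c = -254
Solving the system yields a = -2, b = 3, c = -2.
So P(t) = -2t^2 + 3t - 2.
Then P(9) = -137.

-137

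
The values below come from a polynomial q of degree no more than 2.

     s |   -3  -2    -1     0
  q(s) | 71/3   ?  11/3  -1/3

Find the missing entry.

35/3

On equispaced nodes a degree-2 polynomial has vanishing third forward difference, so
  - q(-3) + 3·q(-2) - 3·q(-1) + q(0) = 0.
Substituting the known values and solving for q(-2):
  3·q(-2) = 35
  q(-2) = 35/3.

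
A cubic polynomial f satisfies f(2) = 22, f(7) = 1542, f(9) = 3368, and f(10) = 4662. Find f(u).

f(u) = 5u^3 - 3u^2 - 4u + 2

Write f(u) = au^3 + bu^2 + cu + d. Substituting each data point gives a linear system:
  8a + 4b + 2c + d = 22
  343a + 49b + 7c + d = 1542
  729a + 81b + 9c + d = 3368
  1000a + 100b + 10c + d = 4662
Solving the system yields a = 5, b = -3, c = -4, d = 2.
So f(u) = 5u³ - 3u² - 4u + 2.
Check: f(7) = 1542. ✓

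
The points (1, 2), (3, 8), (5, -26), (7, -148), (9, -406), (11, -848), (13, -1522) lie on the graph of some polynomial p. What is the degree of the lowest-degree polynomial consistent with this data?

3

Forward differences of the values at x = 1, 3, 5, 7, 9, 11, 13:
  p  : 2  8  -26  -148  -406  -848  -1522
  Δ  : 6  -34  -122  -258  -442  -674
  Δ^2: -40  -88  -136  -184  -232
  Δ^3: -48  -48  -48  -48
  Δ^4: 0  0  0
  Δ^5: 0  0
  Δ^6: 0
The third differences are constant (-48) and nonzero, while all higher differences vanish, so the minimal degree is 3.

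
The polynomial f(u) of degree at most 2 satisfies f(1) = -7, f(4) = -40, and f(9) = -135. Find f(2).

Write f(u) = au^2 + bu + c. Substituting each data point gives a linear system:
  a + b + c = -7
  16a + 4b + c = -40
  81a + 9b + c = -135
Solving the system yields a = -1, b = -6, c = 0.
So f(u) = -u² - 6u.
Then f(2) = -16.

-16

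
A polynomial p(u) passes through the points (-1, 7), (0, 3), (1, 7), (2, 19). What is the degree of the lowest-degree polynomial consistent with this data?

2

Forward differences of the values at u = -1, 0, 1, 2:
  p  : 7  3  7  19
  Δ  : -4  4  12
  Δ^2: 8  8
  Δ^3: 0
The second differences are constant (8) and nonzero, while all higher differences vanish, so the minimal degree is 2.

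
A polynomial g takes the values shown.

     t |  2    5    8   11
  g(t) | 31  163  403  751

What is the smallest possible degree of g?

2

Forward differences of the values at t = 2, 5, 8, 11:
  g  : 31  163  403  751
  Δ  : 132  240  348
  Δ^2: 108  108
  Δ^3: 0
The second differences are constant (108) and nonzero, while all higher differences vanish, so the minimal degree is 2.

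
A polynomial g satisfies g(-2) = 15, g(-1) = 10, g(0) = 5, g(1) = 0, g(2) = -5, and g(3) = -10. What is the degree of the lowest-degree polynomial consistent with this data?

1

Forward differences of the values at s = -2, -1, 0, 1, 2, 3:
  g  : 15  10  5  0  -5  -10
  Δ  : -5  -5  -5  -5  -5
  Δ^2: 0  0  0  0
  Δ^3: 0  0  0
  Δ^4: 0  0
  Δ^5: 0
The first differences are constant (-5) and nonzero, while all higher differences vanish, so the minimal degree is 1.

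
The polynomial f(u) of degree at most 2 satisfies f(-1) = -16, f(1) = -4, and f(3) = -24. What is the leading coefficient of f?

-4

Write f(u) = au^2 + bu + c. Substituting each data point gives a linear system:
  a - b + c = -16
  a + b + c = -4
  9a + 3b + c = -24
Solving the system yields a = -4, b = 6, c = -6.
So f(u) = -4u² + 6u - 6.
The leading coefficient is -4.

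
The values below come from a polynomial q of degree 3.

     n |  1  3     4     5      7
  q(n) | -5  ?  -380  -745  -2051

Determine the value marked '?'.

The 4 known points determine the degree-3 polynomial uniquely.
Write q(n) = an^3 + bn^2 + cn + d. Substituting each data point gives a linear system:
  a + b + c + d = -5
  64a + 16b + 4c + d = -380
  125a + 25b + 5c + d = -745
  343a + 49b + 7c + d = -2051
Solving the system yields a = -6, b = 0, c = 1, d = 0.
So q(n) = -6n^3 + n.
Then q(3) = -159.

-159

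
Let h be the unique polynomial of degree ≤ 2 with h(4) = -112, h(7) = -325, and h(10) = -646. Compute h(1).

Using the Lagrange interpolation formula with nodes 4, 7, 10:
  L_0(x) = (x - 7)(x - 10) / 18
  L_1(x) = (x - 4)(x - 10) / -9
  L_2(x) = (x - 4)(x - 7) / 18
Then h(x) = -112·L_0(x) - 325·L_1(x) - 646·L_2(x).
Expanding and collecting terms gives h(x) = -6x^2 - 5x + 4.
Evaluating at x = 1: h(1) = -7.

-7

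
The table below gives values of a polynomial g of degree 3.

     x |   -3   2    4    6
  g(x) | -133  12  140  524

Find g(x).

g(x) = 3x^3 - 4x^2 + 4x - 4

Write g(x) = ax^3 + bx^2 + cx + d. Substituting each data point gives a linear system:
  -27a + 9b - 3c + d = -133
  8a + 4b + 2c + d = 12
  64a + 16b + 4c + d = 140
  216a + 36b + 6c + d = 524
Solving the system yields a = 3, b = -4, c = 4, d = -4.
So g(x) = 3x³ - 4x² + 4x - 4.
Check: g(6) = 524. ✓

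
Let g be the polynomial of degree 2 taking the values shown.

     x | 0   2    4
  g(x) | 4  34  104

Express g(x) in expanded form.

g(x) = 5x^2 + 5x + 4

Using the Lagrange interpolation formula with nodes 0, 2, 4:
  L_0(x) = (x - 2)(x - 4) / 8
  L_1(x) = x(x - 4) / -4
  L_2(x) = x(x - 2) / 8
Then g(x) = 4·L_0(x) + 34·L_1(x) + 104·L_2(x).
Expanding and collecting terms gives g(x) = 5x² + 5x + 4.
Check: g(0) = 4. ✓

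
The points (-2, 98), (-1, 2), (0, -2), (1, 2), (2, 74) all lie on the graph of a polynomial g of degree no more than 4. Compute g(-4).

1622

Write g(t) = at^4 + bt^3 + ct^2 + dt + e. Substituting each data point gives a linear system:
  16a - 8b + 4c - 2d + e = 98
  a - b + c - d + e = 2
  e = -2
  a + b + c + d + e = 2
  16a + 8b + 4c + 2d + e = 74
Solving the system yields a = 6, b = -2, c = -2, d = 2, e = -2.
So g(t) = 6t^4 - 2t^3 - 2t^2 + 2t - 2.
Then g(-4) = 1622.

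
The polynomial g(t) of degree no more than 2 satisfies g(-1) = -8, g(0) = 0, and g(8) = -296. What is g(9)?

-378

Using the Lagrange interpolation formula with nodes -1, 0, 8:
  L_0(t) = t(t - 8) / 9
  L_1(t) = (t + 1)(t - 8) / -8
  L_2(t) = (t + 1)t / 72
Then g(t) = -8·L_0(t) + 0·L_1(t) - 296·L_2(t).
Expanding and collecting terms gives g(t) = -5t^2 + 3t.
Evaluating at t = 9: g(9) = -378.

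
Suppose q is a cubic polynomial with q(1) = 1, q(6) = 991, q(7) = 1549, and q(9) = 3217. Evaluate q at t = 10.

Using the Lagrange interpolation formula with nodes 1, 6, 7, 9:
  L_0(t) = (t - 6)(t - 7)(t - 9) / -240
  L_1(t) = (t - 1)(t - 7)(t - 9) / 15
  L_2(t) = (t - 1)(t - 6)(t - 9) / -12
  L_3(t) = (t - 1)(t - 6)(t - 7) / 48
Then q(t) = 1·L_0(t) + 991·L_1(t) + 1549·L_2(t) + 3217·L_3(t).
Expanding and collecting terms gives q(t) = 4t³ + 4t² - 2t - 5.
Evaluating at t = 10: q(10) = 4375.

4375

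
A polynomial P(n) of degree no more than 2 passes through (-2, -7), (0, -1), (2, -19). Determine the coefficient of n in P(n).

Write P(n) = an^2 + bn + c. Substituting each data point gives a linear system:
  4a - 2b + c = -7
  c = -1
  4a + 2b + c = -19
Solving the system yields a = -3, b = -3, c = -1.
So P(n) = -3n² - 3n - 1.
The coefficient of n is -3.

-3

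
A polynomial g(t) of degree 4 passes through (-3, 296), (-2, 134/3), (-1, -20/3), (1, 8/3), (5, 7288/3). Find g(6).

Using the Lagrange interpolation formula with nodes -3, -2, -1, 1, 5:
  L_0(t) = (t + 2)(t + 1)(t - 1)(t - 5) / 64
  L_1(t) = (t + 3)(t + 1)(t - 1)(t - 5) / -21
  L_2(t) = (t + 3)(t + 2)(t - 1)(t - 5) / 24
  L_3(t) = (t + 3)(t + 2)(t + 1)(t - 5) / -96
  L_4(t) = (t + 3)(t + 2)(t + 1)(t - 1) / 1344
Then g(t) = 296·L_0(t) + 134/3·L_1(t) - 20/3·L_2(t) + 8/3·L_3(t) + 7288/3·L_4(t).
Expanding and collecting terms gives g(t) = 4t^4 - (1/3)t^3 - 2t^2 + 5t - 4.
Evaluating at t = 6: g(6) = 5066.

5066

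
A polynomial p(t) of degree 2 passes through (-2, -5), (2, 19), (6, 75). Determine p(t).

Write p(t) = at^2 + bt + c. Substituting each data point gives a linear system:
  4a - 2b + c = -5
  4a + 2b + c = 19
  36a + 6b + c = 75
Solving the system yields a = 1, b = 6, c = 3.
So p(t) = t^2 + 6t + 3.
Check: p(6) = 75. ✓

p(t) = t^2 + 6t + 3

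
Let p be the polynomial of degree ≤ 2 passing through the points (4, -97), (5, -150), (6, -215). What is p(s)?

p(s) = -6s^2 + s - 5

Using the Lagrange interpolation formula with nodes 4, 5, 6:
  L_0(s) = (s - 5)(s - 6) / 2
  L_1(s) = (s - 4)(s - 6) / -1
  L_2(s) = (s - 4)(s - 5) / 2
Then p(s) = -97·L_0(s) - 150·L_1(s) - 215·L_2(s).
Expanding and collecting terms gives p(s) = -6s^2 + s - 5.
Check: p(6) = -215. ✓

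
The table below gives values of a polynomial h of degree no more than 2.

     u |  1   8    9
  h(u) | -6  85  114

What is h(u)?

h(u) = 2u^2 - 5u - 3

Using the Lagrange interpolation formula with nodes 1, 8, 9:
  L_0(u) = (u - 8)(u - 9) / 56
  L_1(u) = (u - 1)(u - 9) / -7
  L_2(u) = (u - 1)(u - 8) / 8
Then h(u) = -6·L_0(u) + 85·L_1(u) + 114·L_2(u).
Expanding and collecting terms gives h(u) = 2u² - 5u - 3.
Check: h(8) = 85. ✓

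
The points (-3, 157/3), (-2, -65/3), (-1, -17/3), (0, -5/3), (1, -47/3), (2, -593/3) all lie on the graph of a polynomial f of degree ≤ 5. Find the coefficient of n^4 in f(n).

Write f(n) = an^5 + bn^4 + cn^3 + dn^2 + en + k. Substituting each data point gives a linear system:
  -243a + 81b - 27c + 9d - 3e + k = 157/3
  -32a + 16b - 8c + 4d - 2e + k = -65/3
  -a + b - c + d - e + k = -17/3
  k = -5/3
  a + b + c + d + e + k = -47/3
  32a + 16b + 8c + 4d + 2e + k = -593/3
Solving the system yields a = -2, b = -6, c = -3, d = -3, e = 0, k = -5/3.
So f(n) = -2n^5 - 6n^4 - 3n^3 - 3n^2 - 5/3.
The coefficient of n^4 is -6.

-6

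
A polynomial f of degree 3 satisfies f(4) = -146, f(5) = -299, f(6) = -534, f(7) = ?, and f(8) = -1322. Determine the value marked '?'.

-869

The 4 known points determine the degree-3 polynomial uniquely.
Write f(s) = as^3 + bs^2 + cs + d. Substituting each data point gives a linear system:
  64a + 16b + 4c + d = -146
  125a + 25b + 5c + d = -299
  216a + 36b + 6c + d = -534
  512a + 64b + 8c + d = -1322
Solving the system yields a = -3, b = 4, c = -6, d = 6.
So f(s) = -3s³ + 4s² - 6s + 6.
Then f(7) = -869.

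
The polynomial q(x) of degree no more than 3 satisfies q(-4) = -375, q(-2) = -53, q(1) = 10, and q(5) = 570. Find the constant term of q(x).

5

Write q(x) = ax^3 + bx^2 + cx + d. Substituting each data point gives a linear system:
  -64a + 16b - 4c + d = -375
  -8a + 4b - 2c + d = -53
  a + b + c + d = 10
  125a + 25b + 5c + d = 570
Solving the system yields a = 5, b = -3, c = 3, d = 5.
So q(x) = 5x³ - 3x² + 3x + 5.
The constant term is 5.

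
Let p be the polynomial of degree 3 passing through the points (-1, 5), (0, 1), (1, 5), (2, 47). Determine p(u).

Write p(u) = au^3 + bu^2 + cu + d. Substituting each data point gives a linear system:
  -a + b - c + d = 5
  d = 1
  a + b + c + d = 5
  8a + 4b + 2c + d = 47
Solving the system yields a = 5, b = 4, c = -5, d = 1.
So p(u) = 5u^3 + 4u^2 - 5u + 1.
Check: p(0) = 1. ✓

p(u) = 5u^3 + 4u^2 - 5u + 1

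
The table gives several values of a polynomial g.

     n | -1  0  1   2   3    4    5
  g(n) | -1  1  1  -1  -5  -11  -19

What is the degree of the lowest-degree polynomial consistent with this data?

Forward differences of the values at n = -1, 0, 1, 2, 3, 4, 5:
  g  : -1  1  1  -1  -5  -11  -19
  Δ  : 2  0  -2  -4  -6  -8
  Δ^2: -2  -2  -2  -2  -2
  Δ^3: 0  0  0  0
  Δ^4: 0  0  0
  Δ^5: 0  0
  Δ^6: 0
The second differences are constant (-2) and nonzero, while all higher differences vanish, so the minimal degree is 2.

2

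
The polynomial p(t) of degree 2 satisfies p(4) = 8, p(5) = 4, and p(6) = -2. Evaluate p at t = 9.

Write p(t) = at^2 + bt + c. Substituting each data point gives a linear system:
  16a + 4b + c = 8
  25a + 5b + c = 4
  36a + 6b + c = -2
Solving the system yields a = -1, b = 5, c = 4.
So p(t) = -t² + 5t + 4.
Then p(9) = -32.

-32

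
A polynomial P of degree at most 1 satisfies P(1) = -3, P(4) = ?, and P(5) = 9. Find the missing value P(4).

6

The 2 known points determine the degree-1 polynomial uniquely.
Write P(x) = ax + b. Substituting each data point gives a linear system:
  a + b = -3
  5a + b = 9
Solving the system yields a = 3, b = -6.
So P(x) = 3x - 6.
Then P(4) = 6.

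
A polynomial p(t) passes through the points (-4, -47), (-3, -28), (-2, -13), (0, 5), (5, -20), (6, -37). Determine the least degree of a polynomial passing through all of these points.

Divided differences on the nodes -4, -3, -2, 0, 5, 6:
  order 0: -47  -28  -13  5  -20  -37
  order 1: 19  15  9  -5  -17
  order 2: -2  -2  -2  -2
  order 3: 0  0  0
  order 4: 0  0
  order 5: 0
The order-2 divided differences are all -2 (nonzero) and every higher order vanishes, so the data lies on a polynomial of degree exactly 2.

2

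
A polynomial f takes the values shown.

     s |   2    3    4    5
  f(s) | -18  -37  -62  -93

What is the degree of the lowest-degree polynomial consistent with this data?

Forward differences of the values at s = 2, 3, 4, 5:
  f  : -18  -37  -62  -93
  Δ  : -19  -25  -31
  Δ^2: -6  -6
  Δ^3: 0
The second differences are constant (-6) and nonzero, while all higher differences vanish, so the minimal degree is 2.

2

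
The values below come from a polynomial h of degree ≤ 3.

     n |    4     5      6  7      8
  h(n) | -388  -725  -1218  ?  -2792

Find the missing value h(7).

The 4 known points determine the degree-3 polynomial uniquely.
Write h(n) = an^3 + bn^2 + cn + d. Substituting each data point gives a linear system:
  64a + 16b + 4c + d = -388
  125a + 25b + 5c + d = -725
  216a + 36b + 6c + d = -1218
  512a + 64b + 8c + d = -2792
Solving the system yields a = -5, b = -3, c = -5, d = 0.
So h(n) = -5n³ - 3n² - 5n.
Then h(7) = -1897.

-1897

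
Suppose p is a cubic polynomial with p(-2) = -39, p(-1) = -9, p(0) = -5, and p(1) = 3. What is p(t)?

Write p(t) = at^3 + bt^2 + ct + d. Substituting each data point gives a linear system:
  -8a + 4b - 2c + d = -39
  -a + b - c + d = -9
  d = -5
  a + b + c + d = 3
Solving the system yields a = 5, b = 2, c = 1, d = -5.
So p(t) = 5t³ + 2t² + t - 5.
Check: p(-2) = -39. ✓

p(t) = 5t^3 + 2t^2 + t - 5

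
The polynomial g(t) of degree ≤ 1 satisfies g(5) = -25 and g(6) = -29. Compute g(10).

Using the Lagrange interpolation formula with nodes 5, 6:
  L_0(t) = (t - 6) / -1
  L_1(t) = (t - 5) / 1
Then g(t) = -25·L_0(t) - 29·L_1(t).
Expanding and collecting terms gives g(t) = -4t - 5.
Evaluating at t = 10: g(10) = -45.

-45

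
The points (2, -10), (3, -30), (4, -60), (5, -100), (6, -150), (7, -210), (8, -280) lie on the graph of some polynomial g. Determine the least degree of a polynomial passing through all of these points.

Forward differences of the values at u = 2, 3, 4, 5, 6, 7, 8:
  g  : -10  -30  -60  -100  -150  -210  -280
  Δ  : -20  -30  -40  -50  -60  -70
  Δ^2: -10  -10  -10  -10  -10
  Δ^3: 0  0  0  0
  Δ^4: 0  0  0
  Δ^5: 0  0
  Δ^6: 0
The second differences are constant (-10) and nonzero, while all higher differences vanish, so the minimal degree is 2.

2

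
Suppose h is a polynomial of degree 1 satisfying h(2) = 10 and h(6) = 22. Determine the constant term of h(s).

Write h(s) = as + b. Substituting each data point gives a linear system:
  2a + b = 10
  6a + b = 22
Solving the system yields a = 3, b = 4.
So h(s) = 3s + 4.
The constant term is 4.

4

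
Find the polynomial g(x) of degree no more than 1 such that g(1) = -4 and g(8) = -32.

Write g(x) = ax + b. Substituting each data point gives a linear system:
  a + b = -4
  8a + b = -32
Solving the system yields a = -4, b = 0.
So g(x) = -4x.
Check: g(1) = -4. ✓

g(x) = -4x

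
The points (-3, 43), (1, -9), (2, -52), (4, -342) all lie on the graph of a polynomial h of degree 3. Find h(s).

Using the Lagrange interpolation formula with nodes -3, 1, 2, 4:
  L_0(s) = (s - 1)(s - 2)(s - 4) / -140
  L_1(s) = (s + 3)(s - 2)(s - 4) / 12
  L_2(s) = (s + 3)(s - 1)(s - 4) / -10
  L_3(s) = (s + 3)(s - 1)(s - 2) / 42
Then h(s) = 43·L_0(s) - 9·L_1(s) - 52·L_2(s) - 342·L_3(s).
Expanding and collecting terms gives h(s) = -4s³ - 6s² + 3s - 2.
Check: h(1) = -9. ✓

h(s) = -4s^3 - 6s^2 + 3s - 2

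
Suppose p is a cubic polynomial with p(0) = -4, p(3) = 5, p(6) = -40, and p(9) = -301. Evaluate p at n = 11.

Write p(n) = an^3 + bn^2 + cn + d. Substituting each data point gives a linear system:
  d = -4
  27a + 9b + 3c + d = 5
  216a + 36b + 6c + d = -40
  729a + 81b + 9c + d = -301
Solving the system yields a = -1, b = 6, c = -6, d = -4.
So p(n) = -n³ + 6n² - 6n - 4.
Then p(11) = -675.

-675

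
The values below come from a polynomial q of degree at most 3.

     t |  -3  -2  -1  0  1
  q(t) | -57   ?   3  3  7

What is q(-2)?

On equispaced nodes a degree-3 polynomial has vanishing fourth forward difference, so
  q(-3) - 4·q(-2) + 6·q(-1) - 4·q(0) + q(1) = 0.
Substituting the known values and solving for q(-2):
  -4·q(-2) = 44
  q(-2) = -11.

-11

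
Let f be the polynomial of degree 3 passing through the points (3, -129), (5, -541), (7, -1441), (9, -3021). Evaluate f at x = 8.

-2134

Write f(x) = ax^3 + bx^2 + cx + d. Substituting each data point gives a linear system:
  27a + 9b + 3c + d = -129
  125a + 25b + 5c + d = -541
  343a + 49b + 7c + d = -1441
  729a + 81b + 9c + d = -3021
Solving the system yields a = -4, b = -1, c = -2, d = -6.
So f(x) = -4x^3 - x^2 - 2x - 6.
Then f(8) = -2134.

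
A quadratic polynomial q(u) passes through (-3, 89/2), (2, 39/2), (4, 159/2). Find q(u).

Write q(u) = au^2 + bu + c. Substituting each data point gives a linear system:
  9a - 3b + c = 89/2
  4a + 2b + c = 39/2
  16a + 4b + c = 159/2
Solving the system yields a = 5, b = 0, c = -1/2.
So q(u) = 5u^2 - 1/2.
Check: q(4) = 159/2. ✓

q(u) = 5u^2 - 1/2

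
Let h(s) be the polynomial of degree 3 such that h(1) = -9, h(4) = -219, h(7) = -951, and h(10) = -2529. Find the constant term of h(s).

1

Write h(s) = as^3 + bs^2 + cs + d. Substituting each data point gives a linear system:
  a + b + c + d = -9
  64a + 16b + 4c + d = -219
  343a + 49b + 7c + d = -951
  1000a + 100b + 10c + d = -2529
Solving the system yields a = -2, b = -5, c = -3, d = 1.
So h(s) = -2s³ - 5s² - 3s + 1.
The constant term is 1.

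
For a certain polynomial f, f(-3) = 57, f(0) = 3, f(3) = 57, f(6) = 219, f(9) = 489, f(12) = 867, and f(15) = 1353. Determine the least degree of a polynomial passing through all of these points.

2

Forward differences of the values at s = -3, 0, 3, 6, 9, 12, 15:
  f  : 57  3  57  219  489  867  1353
  Δ  : -54  54  162  270  378  486
  Δ^2: 108  108  108  108  108
  Δ^3: 0  0  0  0
  Δ^4: 0  0  0
  Δ^5: 0  0
  Δ^6: 0
The second differences are constant (108) and nonzero, while all higher differences vanish, so the minimal degree is 2.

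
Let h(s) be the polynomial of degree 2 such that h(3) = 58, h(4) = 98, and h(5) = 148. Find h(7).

278

Write h(s) = as^2 + bs + c. Substituting each data point gives a linear system:
  9a + 3b + c = 58
  16a + 4b + c = 98
  25a + 5b + c = 148
Solving the system yields a = 5, b = 5, c = -2.
So h(s) = 5s^2 + 5s - 2.
Then h(7) = 278.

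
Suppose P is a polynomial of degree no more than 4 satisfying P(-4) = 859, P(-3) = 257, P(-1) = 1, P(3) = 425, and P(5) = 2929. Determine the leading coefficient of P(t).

Write P(t) = at^4 + bt^3 + ct^2 + dt + e. Substituting each data point gives a linear system:
  256a - 64b + 16c - 4d + e = 859
  81a - 27b + 9c - 3d + e = 257
  a - b + c - d + e = 1
  81a + 27b + 9c + 3d + e = 425
  625a + 125b + 25c + 5d + e = 2929
Solving the system yields a = 4, b = 3, c = 2, d = 1, e = -1.
So P(t) = 4t⁴ + 3t³ + 2t² + t - 1.
The leading coefficient is 4.

4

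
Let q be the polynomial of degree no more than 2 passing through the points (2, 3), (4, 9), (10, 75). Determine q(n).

q(n) = n^2 - 3n + 5

Write q(n) = an^2 + bn + c. Substituting each data point gives a linear system:
  4a + 2b + c = 3
  16a + 4b + c = 9
  100a + 10b + c = 75
Solving the system yields a = 1, b = -3, c = 5.
So q(n) = n^2 - 3n + 5.
Check: q(10) = 75. ✓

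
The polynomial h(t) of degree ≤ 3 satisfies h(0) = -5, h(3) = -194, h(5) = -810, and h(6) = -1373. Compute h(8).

-3189

Write h(t) = at^3 + bt^2 + ct + d. Substituting each data point gives a linear system:
  d = -5
  27a + 9b + 3c + d = -194
  125a + 25b + 5c + d = -810
  216a + 36b + 6c + d = -1373
Solving the system yields a = -6, b = -1, c = -6, d = -5.
So h(t) = -6t³ - t² - 6t - 5.
Then h(8) = -3189.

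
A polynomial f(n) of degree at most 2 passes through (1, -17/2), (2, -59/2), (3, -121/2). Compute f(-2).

Write f(n) = an^2 + bn + c. Substituting each data point gives a linear system:
  a + b + c = -17/2
  4a + 2b + c = -59/2
  9a + 3b + c = -121/2
Solving the system yields a = -5, b = -6, c = 5/2.
So f(n) = -5n^2 - 6n + 5/2.
Then f(-2) = -11/2.

-11/2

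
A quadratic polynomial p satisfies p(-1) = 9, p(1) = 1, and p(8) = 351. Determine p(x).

Write p(x) = ax^2 + bx + c. Substituting each data point gives a linear system:
  a - b + c = 9
  a + b + c = 1
  64a + 8b + c = 351
Solving the system yields a = 6, b = -4, c = -1.
So p(x) = 6x^2 - 4x - 1.
Check: p(1) = 1. ✓

p(x) = 6x^2 - 4x - 1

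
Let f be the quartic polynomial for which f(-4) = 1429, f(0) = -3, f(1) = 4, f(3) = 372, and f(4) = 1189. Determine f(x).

f(x) = 5x^4 - 2x^3 + 2x^2 + 2x - 3

Write f(x) = ax^4 + bx^3 + cx^2 + dx + e. Substituting each data point gives a linear system:
  256a - 64b + 16c - 4d + e = 1429
  e = -3
  a + b + c + d + e = 4
  81a + 27b + 9c + 3d + e = 372
  256a + 64b + 16c + 4d + e = 1189
Solving the system yields a = 5, b = -2, c = 2, d = 2, e = -3.
So f(x) = 5x^4 - 2x^3 + 2x^2 + 2x - 3.
Check: f(-4) = 1429. ✓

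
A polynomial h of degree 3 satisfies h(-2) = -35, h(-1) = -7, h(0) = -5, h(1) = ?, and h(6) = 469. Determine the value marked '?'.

-11

The 4 known points determine the degree-3 polynomial uniquely.
Write h(n) = an^3 + bn^2 + cn + d. Substituting each data point gives a linear system:
  -8a + 4b - 2c + d = -35
  -a + b - c + d = -7
  d = -5
  216a + 36b + 6c + d = 469
Solving the system yields a = 3, b = -4, c = -5, d = -5.
So h(n) = 3n^3 - 4n^2 - 5n - 5.
Then h(1) = -11.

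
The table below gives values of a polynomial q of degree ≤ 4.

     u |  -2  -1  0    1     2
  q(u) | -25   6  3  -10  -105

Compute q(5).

Using the Lagrange interpolation formula with nodes -2, -1, 0, 1, 2:
  L_0(u) = (u + 1)u(u - 1)(u - 2) / 24
  L_1(u) = (u + 2)u(u - 1)(u - 2) / -6
  L_2(u) = (u + 2)(u + 1)(u - 1)(u - 2) / 4
  L_3(u) = (u + 2)(u + 1)u(u - 2) / -6
  L_4(u) = (u + 2)(u + 1)u(u - 1) / 24
Then q(u) = -25·L_0(u) + 6·L_1(u) + 3·L_2(u) - 10·L_3(u) - 105·L_4(u).
Expanding and collecting terms gives q(u) = -4u^4 - 4u^3 - u^2 - 4u + 3.
Evaluating at u = 5: q(5) = -3042.

-3042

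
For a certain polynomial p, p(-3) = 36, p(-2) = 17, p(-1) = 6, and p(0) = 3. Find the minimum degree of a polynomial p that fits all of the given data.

2

Forward differences of the values at n = -3, -2, -1, 0:
  p  : 36  17  6  3
  Δ  : -19  -11  -3
  Δ^2: 8  8
  Δ^3: 0
The second differences are constant (8) and nonzero, while all higher differences vanish, so the minimal degree is 2.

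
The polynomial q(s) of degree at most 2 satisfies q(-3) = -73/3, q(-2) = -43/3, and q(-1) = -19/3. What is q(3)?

17/3

Write q(s) = as^2 + bs + c. Substituting each data point gives a linear system:
  9a - 3b + c = -73/3
  4a - 2b + c = -43/3
  a - b + c = -19/3
Solving the system yields a = -1, b = 5, c = -1/3.
So q(s) = -s^2 + 5s - 1/3.
Then q(3) = 17/3.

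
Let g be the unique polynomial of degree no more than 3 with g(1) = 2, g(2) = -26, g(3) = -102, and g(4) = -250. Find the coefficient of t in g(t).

Write g(t) = at^3 + bt^2 + ct + d. Substituting each data point gives a linear system:
  a + b + c + d = 2
  8a + 4b + 2c + d = -26
  27a + 9b + 3c + d = -102
  64a + 16b + 4c + d = -250
Solving the system yields a = -4, b = 0, c = 0, d = 6.
So g(t) = -4t³ + 6.
The coefficient of t is 0.

0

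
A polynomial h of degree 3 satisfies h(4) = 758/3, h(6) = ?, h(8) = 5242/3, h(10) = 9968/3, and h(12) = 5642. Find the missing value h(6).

The 4 known points determine the degree-3 polynomial uniquely.
Write h(t) = at^3 + bt^2 + ct + d. Substituting each data point gives a linear system:
  64a + 16b + 4c + d = 758/3
  512a + 64b + 8c + d = 5242/3
  1000a + 100b + 10c + d = 9968/3
  1728a + 144b + 12c + d = 5642
Solving the system yields a = 3, b = 3, c = 5/3, d = 6.
So h(t) = 3t^3 + 3t^2 + (5/3)t + 6.
Then h(6) = 772.

772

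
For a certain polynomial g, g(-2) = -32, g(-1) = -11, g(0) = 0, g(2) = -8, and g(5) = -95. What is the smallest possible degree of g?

2

Divided differences on the nodes -2, -1, 0, 2, 5:
  order 0: -32  -11  0  -8  -95
  order 1: 21  11  -4  -29
  order 2: -5  -5  -5
  order 3: 0  0
  order 4: 0
The order-2 divided differences are all -5 (nonzero) and every higher order vanishes, so the data lies on a polynomial of degree exactly 2.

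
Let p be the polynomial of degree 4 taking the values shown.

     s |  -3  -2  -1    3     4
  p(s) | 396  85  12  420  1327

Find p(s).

Write p(s) = as^4 + bs^3 + cs^2 + ds + e. Substituting each data point gives a linear system:
  81a - 27b + 9c - 3d + e = 396
  16a - 8b + 4c - 2d + e = 85
  a - b + c - d + e = 12
  81a + 27b + 9c + 3d + e = 420
  256a + 64b + 16c + 4d + e = 1327
Solving the system yields a = 5, b = 1, c = 0, d = -5, e = 3.
So p(s) = 5s^4 + s^3 - 5s + 3.
Check: p(4) = 1327. ✓

p(s) = 5s^4 + s^3 - 5s + 3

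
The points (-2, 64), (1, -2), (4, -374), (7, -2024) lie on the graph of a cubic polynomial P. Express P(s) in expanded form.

P(s) = -6s^3 + s^2 - 3s + 6

Using the Lagrange interpolation formula with nodes -2, 1, 4, 7:
  L_0(s) = (s - 1)(s - 4)(s - 7) / -162
  L_1(s) = (s + 2)(s - 4)(s - 7) / 54
  L_2(s) = (s + 2)(s - 1)(s - 7) / -54
  L_3(s) = (s + 2)(s - 1)(s - 4) / 162
Then P(s) = 64·L_0(s) - 2·L_1(s) - 374·L_2(s) - 2024·L_3(s).
Expanding and collecting terms gives P(s) = -6s³ + s² - 3s + 6.
Check: P(-2) = 64. ✓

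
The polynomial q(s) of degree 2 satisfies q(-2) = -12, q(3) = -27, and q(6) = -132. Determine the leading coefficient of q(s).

Write q(s) = as^2 + bs + c. Substituting each data point gives a linear system:
  4a - 2b + c = -12
  9a + 3b + c = -27
  36a + 6b + c = -132
Solving the system yields a = -4, b = 1, c = 6.
So q(s) = -4s² + s + 6.
The leading coefficient is -4.

-4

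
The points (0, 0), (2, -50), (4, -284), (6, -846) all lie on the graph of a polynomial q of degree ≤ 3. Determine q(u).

q(u) = -3u^3 - 5u^2 - 3u

Using the Lagrange interpolation formula with nodes 0, 2, 4, 6:
  L_0(u) = (u - 2)(u - 4)(u - 6) / -48
  L_1(u) = u(u - 4)(u - 6) / 16
  L_2(u) = u(u - 2)(u - 6) / -16
  L_3(u) = u(u - 2)(u - 4) / 48
Then q(u) = 0·L_0(u) - 50·L_1(u) - 284·L_2(u) - 846·L_3(u).
Expanding and collecting terms gives q(u) = -3u^3 - 5u^2 - 3u.
Check: q(2) = -50. ✓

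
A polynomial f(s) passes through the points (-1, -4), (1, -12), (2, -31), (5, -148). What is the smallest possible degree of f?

Divided differences on the nodes -1, 1, 2, 5:
  order 0: -4  -12  -31  -148
  order 1: -4  -19  -39
  order 2: -5  -5
  order 3: 0
The order-2 divided differences are all -5 (nonzero) and every higher order vanishes, so the data lies on a polynomial of degree exactly 2.

2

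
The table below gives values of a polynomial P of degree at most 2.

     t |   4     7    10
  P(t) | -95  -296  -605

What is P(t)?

P(t) = -6t^2 - t + 5

Write P(t) = at^2 + bt + c. Substituting each data point gives a linear system:
  16a + 4b + c = -95
  49a + 7b + c = -296
  100a + 10b + c = -605
Solving the system yields a = -6, b = -1, c = 5.
So P(t) = -6t^2 - t + 5.
Check: P(4) = -95. ✓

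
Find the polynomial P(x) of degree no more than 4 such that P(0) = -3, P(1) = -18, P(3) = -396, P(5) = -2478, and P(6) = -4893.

Using the Lagrange interpolation formula with nodes 0, 1, 3, 5, 6:
  L_0(x) = (x - 1)(x - 3)(x - 5)(x - 6) / 90
  L_1(x) = x(x - 3)(x - 5)(x - 6) / -40
  L_2(x) = x(x - 1)(x - 5)(x - 6) / 36
  L_3(x) = x(x - 1)(x - 3)(x - 6) / -40
  L_4(x) = x(x - 1)(x - 3)(x - 5) / 90
Then P(x) = -3·L_0(x) - 18·L_1(x) - 396·L_2(x) - 2478·L_3(x) - 4893·L_4(x).
Expanding and collecting terms gives P(x) = -3x^4 - 4x^3 - 3x^2 - 5x - 3.
Check: P(1) = -18. ✓

P(x) = -3x^4 - 4x^3 - 3x^2 - 5x - 3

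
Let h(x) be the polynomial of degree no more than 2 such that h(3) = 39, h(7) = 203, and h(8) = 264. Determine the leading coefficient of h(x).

Write h(x) = ax^2 + bx + c. Substituting each data point gives a linear system:
  9a + 3b + c = 39
  49a + 7b + c = 203
  64a + 8b + c = 264
Solving the system yields a = 4, b = 1, c = 0.
So h(x) = 4x² + x.
The leading coefficient is 4.

4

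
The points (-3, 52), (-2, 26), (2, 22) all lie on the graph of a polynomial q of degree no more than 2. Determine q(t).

Write q(t) = at^2 + bt + c. Substituting each data point gives a linear system:
  9a - 3b + c = 52
  4a - 2b + c = 26
  4a + 2b + c = 22
Solving the system yields a = 5, b = -1, c = 4.
So q(t) = 5t² - t + 4.
Check: q(-3) = 52. ✓

q(t) = 5t^2 - t + 4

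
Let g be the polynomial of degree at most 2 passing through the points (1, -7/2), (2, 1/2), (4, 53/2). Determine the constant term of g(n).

Write g(n) = an^2 + bn + c. Substituting each data point gives a linear system:
  a + b + c = -7/2
  4a + 2b + c = 1/2
  16a + 4b + c = 53/2
Solving the system yields a = 3, b = -5, c = -3/2.
So g(n) = 3n² - 5n - 3/2.
The constant term is -3/2.

-3/2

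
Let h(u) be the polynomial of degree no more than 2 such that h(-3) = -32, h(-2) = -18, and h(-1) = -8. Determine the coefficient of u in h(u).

Write h(u) = au^2 + bu + c. Substituting each data point gives a linear system:
  9a - 3b + c = -32
  4a - 2b + c = -18
  a - b + c = -8
Solving the system yields a = -2, b = 4, c = -2.
So h(u) = -2u² + 4u - 2.
The coefficient of u is 4.

4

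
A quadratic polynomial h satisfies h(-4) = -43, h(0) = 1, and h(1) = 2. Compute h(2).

-1

Write h(x) = ax^2 + bx + c. Substituting each data point gives a linear system:
  16a - 4b + c = -43
  c = 1
  a + b + c = 2
Solving the system yields a = -2, b = 3, c = 1.
So h(x) = -2x^2 + 3x + 1.
Then h(2) = -1.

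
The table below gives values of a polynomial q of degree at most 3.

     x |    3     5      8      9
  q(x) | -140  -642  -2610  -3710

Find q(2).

-42

Using the Lagrange interpolation formula with nodes 3, 5, 8, 9:
  L_0(x) = (x - 5)(x - 8)(x - 9) / -60
  L_1(x) = (x - 3)(x - 8)(x - 9) / 24
  L_2(x) = (x - 3)(x - 5)(x - 9) / -15
  L_3(x) = (x - 3)(x - 5)(x - 8) / 24
Then q(x) = -140·L_0(x) - 642·L_1(x) - 2610·L_2(x) - 3710·L_3(x).
Expanding and collecting terms gives q(x) = -5x^3 - x^2 + 2x - 2.
Evaluating at x = 2: q(2) = -42.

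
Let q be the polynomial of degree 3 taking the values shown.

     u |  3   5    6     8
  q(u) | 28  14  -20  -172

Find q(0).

4

Using the Lagrange interpolation formula with nodes 3, 5, 6, 8:
  L_0(u) = (u - 5)(u - 6)(u - 8) / -30
  L_1(u) = (u - 3)(u - 6)(u - 8) / 6
  L_2(u) = (u - 3)(u - 5)(u - 8) / -6
  L_3(u) = (u - 3)(u - 5)(u - 6) / 30
Then q(u) = 28·L_0(u) + 14·L_1(u) - 20·L_2(u) - 172·L_3(u).
Expanding and collecting terms gives q(u) = -u^3 + 5u^2 + 2u + 4.
Evaluating at u = 0: q(0) = 4.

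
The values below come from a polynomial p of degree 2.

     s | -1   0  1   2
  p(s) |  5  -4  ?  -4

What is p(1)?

-7

The 3 known points determine the degree-2 polynomial uniquely.
Write p(s) = as^2 + bs + c. Substituting each data point gives a linear system:
  a - b + c = 5
  c = -4
  4a + 2b + c = -4
Solving the system yields a = 3, b = -6, c = -4.
So p(s) = 3s^2 - 6s - 4.
Then p(1) = -7.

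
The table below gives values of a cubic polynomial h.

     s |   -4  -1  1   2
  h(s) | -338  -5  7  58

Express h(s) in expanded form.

Using the Lagrange interpolation formula with nodes -4, -1, 1, 2:
  L_0(s) = (s + 1)(s - 1)(s - 2) / -90
  L_1(s) = (s + 4)(s - 1)(s - 2) / 18
  L_2(s) = (s + 4)(s + 1)(s - 2) / -10
  L_3(s) = (s + 4)(s + 1)(s - 1) / 18
Then h(s) = -338·L_0(s) - 5·L_1(s) + 7·L_2(s) + 58·L_3(s).
Expanding and collecting terms gives h(s) = 6s^3 + 3s^2 - 2.
Check: h(1) = 7. ✓

h(s) = 6s^3 + 3s^2 - 2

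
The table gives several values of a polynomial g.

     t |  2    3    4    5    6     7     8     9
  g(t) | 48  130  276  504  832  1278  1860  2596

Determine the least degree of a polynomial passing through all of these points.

3

Forward differences of the values at t = 2, 3, 4, 5, 6, 7, 8, 9:
  g  : 48  130  276  504  832  1278  1860  2596
  Δ  : 82  146  228  328  446  582  736
  Δ^2: 64  82  100  118  136  154
  Δ^3: 18  18  18  18  18
  Δ^4: 0  0  0  0
  Δ^5: 0  0  0
  Δ^6: 0  0
  Δ^7: 0
The third differences are constant (18) and nonzero, while all higher differences vanish, so the minimal degree is 3.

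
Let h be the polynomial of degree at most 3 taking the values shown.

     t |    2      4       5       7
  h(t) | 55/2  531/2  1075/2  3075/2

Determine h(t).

Write h(t) = at^3 + bt^2 + ct + d. Substituting each data point gives a linear system:
  8a + 4b + 2c + d = 55/2
  64a + 16b + 4c + d = 531/2
  125a + 25b + 5c + d = 1075/2
  343a + 49b + 7c + d = 3075/2
Solving the system yields a = 5, b = -4, c = 3, d = -5/2.
So h(t) = 5t^3 - 4t^2 + 3t - 5/2.
Check: h(2) = 55/2. ✓

h(t) = 5t^3 - 4t^2 + 3t - 5/2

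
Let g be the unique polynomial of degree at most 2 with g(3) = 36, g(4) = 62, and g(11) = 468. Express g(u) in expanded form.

g(u) = 4u^2 - 2u + 6

Write g(u) = au^2 + bu + c. Substituting each data point gives a linear system:
  9a + 3b + c = 36
  16a + 4b + c = 62
  121a + 11b + c = 468
Solving the system yields a = 4, b = -2, c = 6.
So g(u) = 4u^2 - 2u + 6.
Check: g(4) = 62. ✓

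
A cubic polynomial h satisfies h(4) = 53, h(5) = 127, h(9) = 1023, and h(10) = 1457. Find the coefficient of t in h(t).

6

Write h(t) = at^3 + bt^2 + ct + d. Substituting each data point gives a linear system:
  64a + 16b + 4c + d = 53
  125a + 25b + 5c + d = 127
  729a + 81b + 9c + d = 1023
  1000a + 100b + 10c + d = 1457
Solving the system yields a = 2, b = -6, c = 6, d = -3.
So h(t) = 2t³ - 6t² + 6t - 3.
The coefficient of t is 6.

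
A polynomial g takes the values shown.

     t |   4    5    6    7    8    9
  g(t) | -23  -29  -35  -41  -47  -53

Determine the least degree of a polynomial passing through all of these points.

Forward differences of the values at t = 4, 5, 6, 7, 8, 9:
  g  : -23  -29  -35  -41  -47  -53
  Δ  : -6  -6  -6  -6  -6
  Δ^2: 0  0  0  0
  Δ^3: 0  0  0
  Δ^4: 0  0
  Δ^5: 0
The first differences are constant (-6) and nonzero, while all higher differences vanish, so the minimal degree is 1.

1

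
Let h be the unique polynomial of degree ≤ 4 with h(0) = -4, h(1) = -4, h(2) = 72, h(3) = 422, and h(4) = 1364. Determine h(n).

h(n) = 5n^4 + 3n^3 - 6n^2 - 2n - 4

Using the Lagrange interpolation formula with nodes 0, 1, 2, 3, 4:
  L_0(n) = (n - 1)(n - 2)(n - 3)(n - 4) / 24
  L_1(n) = n(n - 2)(n - 3)(n - 4) / -6
  L_2(n) = n(n - 1)(n - 3)(n - 4) / 4
  L_3(n) = n(n - 1)(n - 2)(n - 4) / -6
  L_4(n) = n(n - 1)(n - 2)(n - 3) / 24
Then h(n) = -4·L_0(n) - 4·L_1(n) + 72·L_2(n) + 422·L_3(n) + 1364·L_4(n).
Expanding and collecting terms gives h(n) = 5n^4 + 3n^3 - 6n^2 - 2n - 4.
Check: h(3) = 422. ✓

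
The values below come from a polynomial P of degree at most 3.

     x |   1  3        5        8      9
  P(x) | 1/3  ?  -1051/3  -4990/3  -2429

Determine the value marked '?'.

-55

The 4 known points determine the degree-3 polynomial uniquely.
Write P(x) = ax^3 + bx^2 + cx + d. Substituting each data point gives a linear system:
  a + b + c + d = 1/3
  125a + 25b + 5c + d = -1051/3
  512a + 64b + 8c + d = -4990/3
  729a + 81b + 9c + d = -2429
Solving the system yields a = -4, b = 6, c = 1/3, d = -2.
So P(x) = -4x^3 + 6x^2 + (1/3)x - 2.
Then P(3) = -55.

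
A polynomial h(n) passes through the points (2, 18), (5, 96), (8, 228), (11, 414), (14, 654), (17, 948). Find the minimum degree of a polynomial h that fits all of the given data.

Forward differences of the values at n = 2, 5, 8, 11, 14, 17:
  h  : 18  96  228  414  654  948
  Δ  : 78  132  186  240  294
  Δ^2: 54  54  54  54
  Δ^3: 0  0  0
  Δ^4: 0  0
  Δ^5: 0
The second differences are constant (54) and nonzero, while all higher differences vanish, so the minimal degree is 2.

2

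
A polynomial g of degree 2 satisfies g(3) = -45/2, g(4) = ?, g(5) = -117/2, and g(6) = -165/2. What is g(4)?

-77/2

On equispaced nodes a degree-2 polynomial has vanishing third forward difference, so
  - g(3) + 3·g(4) - 3·g(5) + g(6) = 0.
Substituting the known values and solving for g(4):
  3·g(4) = -231/2
  g(4) = -77/2.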